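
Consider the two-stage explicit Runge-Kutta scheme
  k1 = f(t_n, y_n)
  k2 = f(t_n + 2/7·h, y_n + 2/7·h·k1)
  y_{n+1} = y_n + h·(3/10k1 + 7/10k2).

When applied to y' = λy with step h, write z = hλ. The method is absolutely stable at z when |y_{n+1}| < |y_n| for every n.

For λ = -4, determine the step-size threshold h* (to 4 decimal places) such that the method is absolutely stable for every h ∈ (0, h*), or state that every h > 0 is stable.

(-5.0000,0); λ=-4 ⇒ h* = (5)/4 = 1.2500.

On y'=λy, z=hλ:
  k1=λy_n ⇒ h·k1=z·y_n;  k2=λ(1+2/7z)y_n ⇒ h·k2=z(1+2/7z)y_n
  y_{n+1}/y_n = 1 + 3/10z + 7/10z(1+2/7z) = 1 + z + 1/5z²
  R(z) = 1 + z + 1/5z².

Need |R(x)|<1, x<0.
x=-0.86: |R|=0.2879
R=1: x+1/5x²=0 ⇒ x=−5=-5.0000; min R=1−1/(4·1/5)=-0.2500>−1
Confirm numerically:
  x=-4.867: |R|=0.87054 <1
  x=-4.288: |R|=0.38939 <1
  x=-4.211: |R|=0.33550 <1
  x=-2.372: |R|=0.24672 <1
  x=-5.304: |R|=1.32248 >1
  x=-5.134: |R|=1.13759 >1
Stable set (-5.0000, 0).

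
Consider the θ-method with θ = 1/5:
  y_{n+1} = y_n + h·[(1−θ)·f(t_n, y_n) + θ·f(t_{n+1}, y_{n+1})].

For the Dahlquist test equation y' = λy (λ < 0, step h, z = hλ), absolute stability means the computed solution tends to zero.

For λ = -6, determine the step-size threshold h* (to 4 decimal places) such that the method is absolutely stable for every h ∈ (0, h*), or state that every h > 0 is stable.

(-3.3333,0); λ=-6 ⇒ h* = (10/3)/6 = 0.5556.

Test eqn y'=λy, z=hλ:
  y_{n+1} = y_n + z·[4/5·y_n + 1/5·y_{n+1}] ⇒ (1 − 1/5z)y_{n+1} = (1 + 4/5z)y_n
  so R(z) = (1 + 4/5z)/(1 − 1/5z).

Boundary: |R(x)|=1, x<0.
x=-0.79: |R|=0.3178
R=−1: 1+4/5x = −1+1/5x ⇒ -3/5x=2 ⇒ x=2/(-3/5)=-3.3333
Confirm numerically:
  x=-3.266: |R|=0.97556 <1
  x=-2.857: |R|=0.81812 <1
  x=-2.373: |R|=0.60925 <1
  x=-3.709: |R|=1.12941 >1
  x=-3.422: |R|=1.03158 >1
Stable set (-3.3333, 0).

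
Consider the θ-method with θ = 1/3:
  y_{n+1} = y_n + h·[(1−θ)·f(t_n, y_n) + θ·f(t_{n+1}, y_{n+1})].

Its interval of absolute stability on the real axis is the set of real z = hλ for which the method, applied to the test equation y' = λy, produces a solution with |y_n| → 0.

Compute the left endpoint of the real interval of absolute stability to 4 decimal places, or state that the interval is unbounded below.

left endpoint -6.0000.

Set f=λy, z=hλ:
  y_{n+1} = y_n + z·[2/3·y_n + 1/3·y_{n+1}] ⇒ (1 − 1/3z)y_{n+1} = (1 + 2/3z)y_n
  ⇒ R(z) = (1 + 2/3z)/(1 − 1/3z).

Boundary: |R(x)|=1, x<0.
x=-1.17: |R|=0.1583
R=−1: 1+2/3x = −1+1/3x ⇒ -1/3x=2 ⇒ x=2/(-1/3)=-6.0000
Confirm numerically:
  x=-4.267: |R|=0.76152 <1
  x=-3.966: |R|=0.70801 <1
  x=-2.964: |R|=0.49095 <1
  x=-6.096: |R|=1.01055 >1
  x=-6.084: |R|=1.00925 >1
Stable set (-6.0000, 0).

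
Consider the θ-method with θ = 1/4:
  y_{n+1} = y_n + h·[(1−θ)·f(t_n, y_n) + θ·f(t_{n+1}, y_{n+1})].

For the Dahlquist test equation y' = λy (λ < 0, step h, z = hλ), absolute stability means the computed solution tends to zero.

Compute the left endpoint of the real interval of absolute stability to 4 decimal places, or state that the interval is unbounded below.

Test eqn y'=λy, z=hλ:
  y_{n+1} = y_n + z·[3/4·y_n + 1/4·y_{n+1}] ⇒ (1 − 1/4z)y_{n+1} = (1 + 3/4z)y_n
  Hence R(z) = (1 + 3/4z)/(1 − 1/4z).

Need |R(x)|<1, x<0.
x=-1.74: |R|=0.2125
R=−1: 1+3/4x = −1+1/4x ⇒ -1/2x=2 ⇒ x=2/(-1/2)=-4.0000
Confirm numerically:
  x=-3.764: |R|=0.93921 <1
  x=-3.561: |R|=0.88388 <1
  x=-3.427: |R|=0.84570 <1
  x=-1.670: |R|=0.17813 <1
  x=-4.514: |R|=1.12074 >1
  x=-4.501: |R|=1.11787 >1
So |R|<1 on (-4.0000, 0).

z* = -4.0000.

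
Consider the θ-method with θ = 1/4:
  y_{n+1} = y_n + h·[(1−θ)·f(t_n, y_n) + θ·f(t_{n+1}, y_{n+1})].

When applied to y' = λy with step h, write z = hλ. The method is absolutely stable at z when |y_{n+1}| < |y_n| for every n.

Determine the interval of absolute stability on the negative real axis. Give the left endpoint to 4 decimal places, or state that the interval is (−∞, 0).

z∈(-4.0000,0).

Test eqn y'=λy, z=hλ:
  y_{n+1} = y_n + z·[3/4·y_n + 1/4·y_{n+1}] ⇒ (1 − 1/4z)y_{n+1} = (1 + 3/4z)y_n
  R(z) = (1 + 3/4z)/(1 − 1/4z).

Need |R(x)|<1, x<0.
x=-1.11: |R|=0.1311
R=−1: 1+3/4x = −1+1/4x ⇒ -1/2x=2 ⇒ x=2/(-1/2)=-4.0000
Confirm numerically:
  x=-3.749: |R|=0.93522 <1
  x=-2.289: |R|=0.45588 <1
  x=-1.755: |R|=0.21981 <1
  x=-1.653: |R|=0.16964 <1
  x=-4.539: |R|=1.12624 >1
  x=-4.176: |R|=1.04305 >1
  x=-4.080: |R|=1.01980 >1
Interval (-4.0000, 0).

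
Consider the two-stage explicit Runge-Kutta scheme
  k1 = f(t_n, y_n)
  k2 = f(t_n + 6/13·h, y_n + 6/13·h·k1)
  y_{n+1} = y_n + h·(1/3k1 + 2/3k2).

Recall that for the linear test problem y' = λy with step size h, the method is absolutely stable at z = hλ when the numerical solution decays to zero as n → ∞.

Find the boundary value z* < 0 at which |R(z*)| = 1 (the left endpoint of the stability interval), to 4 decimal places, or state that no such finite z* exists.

left endpoint -3.2500.

Test eqn y'=λy, z=hλ:
  k1=λy_n ⇒ h·k1=z·y_n;  k2=λ(1+6/13z)y_n ⇒ h·k2=z(1+6/13z)y_n
  y_{n+1}/y_n = 1 + 1/3z + 2/3z(1+6/13z) = 1 + z + 4/13z²
  ⇒ R(z) = 1 + z + 4/13z².

Need |R(x)|<1, x<0.
x=-1.69: |R|=0.1888
R=1: x+4/13x²=0 ⇒ x=−13/4=-3.2500; min R=1−1/(4·4/13)=0.1875>−1
Confirm numerically:
  x=-2.541: |R|=0.44567 <1
  x=-2.489: |R|=0.41719 <1
  x=-1.769: |R|=0.19388 <1
  x=-3.638: |R|=1.43432 >1
  x=-3.420: |R|=1.17889 >1
  x=-3.350: |R|=1.10308 >1
So |R|<1 on (-3.2500, 0).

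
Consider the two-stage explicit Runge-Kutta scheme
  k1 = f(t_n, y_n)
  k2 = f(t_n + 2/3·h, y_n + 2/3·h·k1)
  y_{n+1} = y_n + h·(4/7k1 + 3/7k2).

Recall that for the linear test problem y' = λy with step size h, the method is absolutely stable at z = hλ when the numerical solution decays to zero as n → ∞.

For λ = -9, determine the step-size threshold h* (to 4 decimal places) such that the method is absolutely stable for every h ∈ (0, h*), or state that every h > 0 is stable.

(-3.5000,0); λ=-9 ⇒ h* = (7/2)/9 = 0.3889.

On y'=λy, z=hλ:
  k1=λy_n ⇒ h·k1=z·y_n;  k2=λ(1+2/3z)y_n ⇒ h·k2=z(1+2/3z)y_n
  y_{n+1}/y_n = 1 + 4/7z + 3/7z(1+2/3z) = 1 + z + 2/7z²
  Hence R(z) = 1 + z + 2/7z².

Boundary: |R(x)|=1, x<0.
x=-0.34: |R|=0.6930
R=1: x+2/7x²=0 ⇒ x=−7/2=-3.5000; min R=1−1/(4·2/7)=0.1250>−1
Confirm numerically:
  x=-3.016: |R|=0.58293 <1
  x=-2.319: |R|=0.21750 <1
  x=-2.012: |R|=0.14461 <1
  x=-4.006: |R|=1.57915 >1
  x=-3.806: |R|=1.33275 >1
  x=-3.529: |R|=1.02924 >1
So |R|<1 on (-3.5000, 0).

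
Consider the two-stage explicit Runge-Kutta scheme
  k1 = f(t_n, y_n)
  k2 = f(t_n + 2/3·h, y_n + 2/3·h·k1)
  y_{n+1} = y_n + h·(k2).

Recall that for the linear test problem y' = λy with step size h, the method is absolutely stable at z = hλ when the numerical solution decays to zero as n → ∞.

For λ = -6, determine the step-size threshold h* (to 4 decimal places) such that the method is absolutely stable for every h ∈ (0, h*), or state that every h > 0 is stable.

(-1.5000,0); λ=-6 ⇒ h* = (3/2)/6 = 0.2500.

Test eqn y'=λy, z=hλ:
  k1=λy_n ⇒ h·k1=z·y_n;  k2=λ(1+2/3z)y_n ⇒ h·k2=z(1+2/3z)y_n
  y_{n+1}/y_n = 1 + z(1+2/3z) = 1 + z + 2/3z²
  R(z) = 1 + z + 2/3z².

Find x<0 with |R(x)|<1.
x=-0.87: |R|=0.6346
R=1: x+2/3x²=0 ⇒ x=−3/2=-1.5000; min R=1−1/(4·2/3)=0.6250>−1
Confirm numerically:
  x=-1.411: |R|=0.91628 <1
  x=-1.317: |R|=0.83933 <1
  x=-1.116: |R|=0.71430 <1
  x=-1.623: |R|=1.13309 >1
  x=-1.567: |R|=1.06999 >1
Interval (-1.5000, 0).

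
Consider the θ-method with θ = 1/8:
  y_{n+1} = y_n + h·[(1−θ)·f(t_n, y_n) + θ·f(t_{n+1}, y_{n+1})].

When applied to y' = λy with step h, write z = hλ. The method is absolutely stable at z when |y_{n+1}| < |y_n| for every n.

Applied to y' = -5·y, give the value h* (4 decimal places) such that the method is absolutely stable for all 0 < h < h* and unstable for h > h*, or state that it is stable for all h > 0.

With y'=λy (z=hλ):
  y_{n+1} = y_n + z·[7/8·y_n + 1/8·y_{n+1}] ⇒ (1 − 1/8z)y_{n+1} = (1 + 7/8z)y_n
  R(z) = (1 + 7/8z)/(1 − 1/8z).

Need |R(x)|<1, x<0.
x=-0.61: |R|=0.4332
R=−1: 1+7/8x = −1+1/8x ⇒ -3/4x=2 ⇒ x=2/(-3/4)=-2.6667
Confirm numerically:
  x=-2.424: |R|=0.86032 <1
  x=-1.637: |R|=0.35893 <1
  x=-1.521: |R|=0.27802 <1
  x=-2.739: |R|=1.04041 >1
  x=-2.718: |R|=1.02874 >1
Interval (-2.6667, 0).

(-2.6667,0); λ=-5 ⇒ h* = (8/3)/5 = 0.5333.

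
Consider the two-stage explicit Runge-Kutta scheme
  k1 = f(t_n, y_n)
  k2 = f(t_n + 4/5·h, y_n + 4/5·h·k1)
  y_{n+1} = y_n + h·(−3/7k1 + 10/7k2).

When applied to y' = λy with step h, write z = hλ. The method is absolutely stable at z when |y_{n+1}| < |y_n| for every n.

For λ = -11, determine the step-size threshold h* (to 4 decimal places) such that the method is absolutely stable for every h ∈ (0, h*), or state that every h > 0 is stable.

(-0.8750,0); λ=-11 ⇒ h* = (7/8)/11 = 0.0795.

Test eqn y'=λy, z=hλ:
  k1=λy_n ⇒ h·k1=z·y_n;  k2=λ(1+4/5z)y_n ⇒ h·k2=z(1+4/5z)y_n
  y_{n+1}/y_n = 1 − 3/7z + 10/7z(1+4/5z) = 1 + z + 8/7z²
  R(z) = 1 + z + 8/7z².

Find x<0 with |R(x)|<1.
x=-0.49: |R|=0.7844
R=1: x+8/7x²=0 ⇒ x=−7/8=-0.8750; min R=1−1/(4·8/7)=0.7812>−1
Confirm numerically:
  x=-0.600: |R|=0.81143 <1
  x=-0.523: |R|=0.78960 <1
  x=-0.399: |R|=0.78294 <1
  x=-0.391: |R|=0.78372 <1
  x=-1.374: |R|=1.78357 >1
  x=-1.181: |R|=1.41301 >1
  x=-0.929: |R|=1.05733 >1
Stable set (-0.8750, 0).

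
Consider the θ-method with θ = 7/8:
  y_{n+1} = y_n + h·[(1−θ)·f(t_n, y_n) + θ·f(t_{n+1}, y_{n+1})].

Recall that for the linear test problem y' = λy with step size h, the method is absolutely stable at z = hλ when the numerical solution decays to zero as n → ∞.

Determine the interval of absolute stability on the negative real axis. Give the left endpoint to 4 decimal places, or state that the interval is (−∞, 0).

interval (−∞, 0).

Set f=λy, z=hλ:
  y_{n+1} = y_n + z·[1/8·y_n + 7/8·y_{n+1}] ⇒ (1 − 7/8z)y_{n+1} = (1 + 1/8z)y_n
  Hence R(z) = (1 + 1/8z)/(1 − 7/8z).

Need |R(x)|<1, x<0.
x=-1.12: |R|=0.4343
x=-2: |R|=0.2727
x=-10: |R|=0.0256
x=-100: |R|=0.1299
θ=7/8≥1/2 ⇒ |1+1/8x|<|1−7/8x| ∀x<0 ⇒ interval (−∞,0).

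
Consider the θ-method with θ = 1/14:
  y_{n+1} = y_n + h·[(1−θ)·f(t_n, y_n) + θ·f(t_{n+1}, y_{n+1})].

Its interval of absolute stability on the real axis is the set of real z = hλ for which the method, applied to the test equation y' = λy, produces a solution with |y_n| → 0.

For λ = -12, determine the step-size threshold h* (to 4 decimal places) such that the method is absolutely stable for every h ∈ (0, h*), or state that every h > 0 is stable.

(-2.3333,0); λ=-12 ⇒ h* = (7/3)/12 = 0.1944.

With y'=λy (z=hλ):
  y_{n+1} = y_n + z·[13/14·y_n + 1/14·y_{n+1}] ⇒ (1 − 1/14z)y_{n+1} = (1 + 13/14z)y_n
  ⇒ R(z) = (1 + 13/14z)/(1 − 1/14z).

Solve |R(x)|<1 on ℝ⁻.
x=-0.86: |R|=0.1898
R=−1: 1+13/14x = −1+1/14x ⇒ -6/7x=2 ⇒ x=2/(-6/7)=-2.3333
Confirm numerically:
  x=-1.918: |R|=0.68690 <1
  x=-1.708: |R|=0.52228 <1
  x=-1.665: |R|=0.48803 <1
  x=-2.884: |R|=1.39138 >1
  x=-2.875: |R|=1.38519 >1
  x=-2.731: |R|=1.28522 >1
Stable set (-2.3333, 0).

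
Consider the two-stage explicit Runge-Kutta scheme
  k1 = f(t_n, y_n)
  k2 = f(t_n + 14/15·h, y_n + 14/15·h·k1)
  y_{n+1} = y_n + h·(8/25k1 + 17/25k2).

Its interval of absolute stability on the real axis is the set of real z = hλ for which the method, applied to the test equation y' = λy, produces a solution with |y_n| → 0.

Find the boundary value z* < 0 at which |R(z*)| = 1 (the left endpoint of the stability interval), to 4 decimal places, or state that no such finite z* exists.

left endpoint -1.5756.

On y'=λy, z=hλ:
  k1=λy_n ⇒ h·k1=z·y_n;  k2=λ(1+14/15z)y_n ⇒ h·k2=z(1+14/15z)y_n
  y_{n+1}/y_n = 1 + 8/25z + 17/25z(1+14/15z) = 1 + z + 238/375z²
  ⇒ R(z) = 1 + z + 238/375z².

Solve |R(x)|<1 on ℝ⁻.
x=-1.24: |R|=0.7359
R=1: x+238/375x²=0 ⇒ x=−375/238=-1.5756; min R=1−1/(4·238/375)=0.6061>−1
Confirm numerically:
  x=-1.309: |R|=0.77849 <1
  x=-1.263: |R|=0.74940 <1
  x=-0.964: |R|=0.62579 <1
  x=-0.673: |R|=0.61446 <1
  x=-2.075: |R|=1.65764 >1
  x=-1.995: |R|=1.53099 >1
Interval (-1.5756, 0).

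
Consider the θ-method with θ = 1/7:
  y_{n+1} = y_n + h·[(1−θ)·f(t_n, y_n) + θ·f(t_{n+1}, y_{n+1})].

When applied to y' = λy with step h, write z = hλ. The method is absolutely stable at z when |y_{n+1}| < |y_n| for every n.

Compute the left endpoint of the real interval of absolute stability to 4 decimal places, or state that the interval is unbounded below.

left endpoint -2.8000.

With y'=λy (z=hλ):
  y_{n+1} = y_n + z·[6/7·y_n + 1/7·y_{n+1}] ⇒ (1 − 1/7z)y_{n+1} = (1 + 6/7z)y_n
  ⇒ R(z) = (1 + 6/7z)/(1 − 1/7z).

Need |R(x)|<1, x<0.
x=-1.72: |R|=0.3807
R=−1: 1+6/7x = −1+1/7x ⇒ -5/7x=2 ⇒ x=2/(-5/7)=-2.8000
Confirm numerically:
  x=-2.744: |R|=0.97126 <1
  x=-1.851: |R|=0.46390 <1
  x=-1.353: |R|=0.13384 <1
  x=-1.305: |R|=0.09994 <1
  x=-3.154: |R|=1.17432 >1
  x=-3.125: |R|=1.16049 >1
  x=-2.937: |R|=1.06893 >1
Interval (-2.8000, 0).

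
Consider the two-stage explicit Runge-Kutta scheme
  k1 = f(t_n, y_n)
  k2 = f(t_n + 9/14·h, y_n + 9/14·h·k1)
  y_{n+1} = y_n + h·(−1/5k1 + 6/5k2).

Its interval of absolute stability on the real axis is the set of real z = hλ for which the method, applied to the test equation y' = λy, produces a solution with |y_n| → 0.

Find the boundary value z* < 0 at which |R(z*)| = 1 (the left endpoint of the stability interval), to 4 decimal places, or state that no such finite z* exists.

Set f=λy, z=hλ:
  k1=λy_n ⇒ h·k1=z·y_n;  k2=λ(1+9/14z)y_n ⇒ h·k2=z(1+9/14z)y_n
  y_{n+1}/y_n = 1 − 1/5z + 6/5z(1+9/14z) = 1 + z + 27/35z²
  ⇒ R(z) = 1 + z + 27/35z².

Find x<0 with |R(x)|<1.
x=-0.7: |R|=0.6780
R=1: x+27/35x²=0 ⇒ x=−35/27=-1.2963; min R=1−1/(4·27/35)=0.6759>−1
Confirm numerically:
  x=-1.158: |R|=0.87646 <1
  x=-1.011: |R|=0.77749 <1
  x=-0.788: |R|=0.69101 <1
  x=-1.458: |R|=1.18188 >1
  x=-1.440: |R|=1.15963 >1
Stable set (-1.2963, 0).

left endpoint -1.2963.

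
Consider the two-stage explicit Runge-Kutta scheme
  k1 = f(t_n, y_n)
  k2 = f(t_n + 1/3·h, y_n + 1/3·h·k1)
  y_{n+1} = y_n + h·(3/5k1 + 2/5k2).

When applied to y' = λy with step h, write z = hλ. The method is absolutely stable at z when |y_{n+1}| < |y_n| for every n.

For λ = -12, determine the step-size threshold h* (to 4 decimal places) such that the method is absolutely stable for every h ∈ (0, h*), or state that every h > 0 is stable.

On y'=λy, z=hλ:
  k1=λy_n ⇒ h·k1=z·y_n;  k2=λ(1+1/3z)y_n ⇒ h·k2=z(1+1/3z)y_n
  y_{n+1}/y_n = 1 + 3/5z + 2/5z(1+1/3z) = 1 + z + 2/15z²
  Hence R(z) = 1 + z + 2/15z².

Find x<0 with |R(x)|<1.
x=-1.41: |R|=0.1449
R=1: x+2/15x²=0 ⇒ x=−15/2=-7.5000; min R=1−1/(4·2/15)=-0.8750>−1
Confirm numerically:
  x=-6.840: |R|=0.39808 <1
  x=-6.477: |R|=0.11654 <1
  x=-3.585: |R|=0.87137 <1
  x=-7.722: |R|=1.22857 >1
  x=-7.599: |R|=1.10031 >1
So |R|<1 on (-7.5000, 0).

(-7.5000,0); λ=-12 ⇒ h* = (15/2)/12 = 0.6250.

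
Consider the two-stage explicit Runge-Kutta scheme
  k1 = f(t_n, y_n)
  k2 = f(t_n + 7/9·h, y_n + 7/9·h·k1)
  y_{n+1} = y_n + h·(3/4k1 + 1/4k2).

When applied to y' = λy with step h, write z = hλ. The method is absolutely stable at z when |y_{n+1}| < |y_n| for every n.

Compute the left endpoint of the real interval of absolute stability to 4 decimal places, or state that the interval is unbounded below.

left endpoint -5.1429.

With y'=λy (z=hλ):
  k1=λy_n ⇒ h·k1=z·y_n;  k2=λ(1+7/9z)y_n ⇒ h·k2=z(1+7/9z)y_n
  y_{n+1}/y_n = 1 + 3/4z + 1/4z(1+7/9z) = 1 + z + 7/36z²
  Hence R(z) = 1 + z + 7/36z².

Need |R(x)|<1, x<0.
x=-0.36: |R|=0.6652
R=1: x+7/36x²=0 ⇒ x=−36/7=-5.1429; min R=1−1/(4·7/36)=-0.2857>−1
Confirm numerically:
  x=-4.654: |R|=0.55761 <1
  x=-3.666: |R|=0.05275 <1
  x=-2.972: |R|=0.25451 <1
  x=-2.632: |R|=0.28500 <1
  x=-5.495: |R|=1.37625 >1
  x=-5.371: |R|=1.23826 >1
Stable set (-5.1429, 0).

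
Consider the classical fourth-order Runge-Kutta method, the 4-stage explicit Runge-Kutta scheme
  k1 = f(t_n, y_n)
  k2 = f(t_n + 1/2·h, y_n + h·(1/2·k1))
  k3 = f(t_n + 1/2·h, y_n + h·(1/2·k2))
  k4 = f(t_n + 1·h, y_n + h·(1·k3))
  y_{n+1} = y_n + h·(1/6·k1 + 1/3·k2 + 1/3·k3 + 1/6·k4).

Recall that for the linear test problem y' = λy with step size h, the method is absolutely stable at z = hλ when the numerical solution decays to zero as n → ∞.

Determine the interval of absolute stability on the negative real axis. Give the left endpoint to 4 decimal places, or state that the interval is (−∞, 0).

Set f=λy, z=hλ:
  order 4, 4-stage ⇒ R(z)=1+z+z^2/2+z^3/6+z^4/24
  (e.g. R(-0.53)=0.58892, |R|=0.58892)

Solve |R(x)|<1 on ℝ⁻.
x=-0.53: |R|=0.5889
|R(-2.75)|=0.9481 |R(-1.49)|=0.2741 |R(-0.77)|=0.4650
Bisect:
  x_lo=-3.2801 |R|=2.0408  x_hi=-0.1199 |R|=0.8870
  mid=-1.70000 |R|=0.27417 →hi
  mid=-2.49005 |R|=0.63877 →hi
  mid=-2.88507 |R|=1.16115 →lo
  mid=-2.68756 |R|=0.86237 →hi
  mid=-2.78632 |R|=1.00154 →lo
  mid=-2.73694 |R|=0.92951 →hi
  mid=-2.76163 |R|=0.96490 →hi
  mid=-2.77397 |R|=0.98306 →hi
  mid=-2.78014 |R|=0.99226 →hi
  ...
  [-2.78535,-2.78516] ⇒ x*=-2.7853
So |R|<1 on (-2.7853, 0).

(-2.7853, 0).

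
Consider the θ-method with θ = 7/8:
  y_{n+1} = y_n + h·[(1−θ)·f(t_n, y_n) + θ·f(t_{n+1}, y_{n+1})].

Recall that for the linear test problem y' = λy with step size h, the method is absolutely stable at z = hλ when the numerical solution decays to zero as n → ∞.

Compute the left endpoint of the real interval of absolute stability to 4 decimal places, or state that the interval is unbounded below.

On y'=λy, z=hλ:
  y_{n+1} = y_n + z·[1/8·y_n + 7/8·y_{n+1}] ⇒ (1 − 7/8z)y_{n+1} = (1 + 1/8z)y_n
  ⇒ R(z) = (1 + 1/8z)/(1 − 7/8z).

Need |R(x)|<1, x<0.
x=-0.77: |R|=0.5400
x=-2: |R|=0.2727
x=-10: |R|=0.0256
x=-100: |R|=0.1299
θ=7/8≥1/2 ⇒ |1+1/8x|<|1−7/8x| ∀x<0 ⇒ interval (−∞,0).

(−∞, 0) — no finite endpoint.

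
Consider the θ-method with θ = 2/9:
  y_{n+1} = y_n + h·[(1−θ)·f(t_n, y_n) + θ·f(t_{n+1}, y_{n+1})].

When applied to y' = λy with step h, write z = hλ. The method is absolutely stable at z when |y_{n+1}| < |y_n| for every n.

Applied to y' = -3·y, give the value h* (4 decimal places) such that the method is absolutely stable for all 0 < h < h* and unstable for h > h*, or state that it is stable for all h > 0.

(-3.6000,0); λ=-3 ⇒ h* = (18/5)/3 = 1.2000.

On y'=λy, z=hλ:
  y_{n+1} = y_n + z·[7/9·y_n + 2/9·y_{n+1}] ⇒ (1 − 2/9z)y_{n+1} = (1 + 7/9z)y_n
  so R(z) = (1 + 7/9z)/(1 − 2/9z).

Need |R(x)|<1, x<0.
x=-0.58: |R|=0.4862
R=−1: 1+7/9x = −1+2/9x ⇒ -5/9x=2 ⇒ x=2/(-5/9)=-3.6000
Confirm numerically:
  x=-3.133: |R|=0.84705 <1
  x=-2.617: |R|=0.65470 <1
  x=-2.028: |R|=0.39798 <1
  x=-4.036: |R|=1.12769 >1
  x=-3.761: |R|=1.04872 >1
  x=-3.723: |R|=1.03740 >1
Stable set (-3.6000, 0).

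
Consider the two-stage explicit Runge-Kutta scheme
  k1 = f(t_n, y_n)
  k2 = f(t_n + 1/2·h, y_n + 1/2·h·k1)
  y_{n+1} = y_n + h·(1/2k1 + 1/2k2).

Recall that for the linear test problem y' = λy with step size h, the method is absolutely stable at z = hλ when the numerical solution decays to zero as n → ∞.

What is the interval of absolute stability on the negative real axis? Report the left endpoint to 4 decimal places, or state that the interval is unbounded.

z∈(-4.0000,0).

With y'=λy (z=hλ):
  k1=λy_n ⇒ h·k1=z·y_n;  k2=λ(1+1/2z)y_n ⇒ h·k2=z(1+1/2z)y_n
  y_{n+1}/y_n = 1 + 1/2z + 1/2z(1+1/2z) = 1 + z + 1/4z²
  Hence R(z) = 1 + z + 1/4z².

Solve |R(x)|<1 on ℝ⁻.
x=-1.71: |R|=0.0210
R=1: x+1/4x²=0 ⇒ x=−4=-4.0000; min R=1−1/(4·1/4)=0.0000>−1
Confirm numerically:
  x=-3.404: |R|=0.49280 <1
  x=-2.337: |R|=0.02839 <1
  x=-2.082: |R|=0.00168 <1
  x=-4.557: |R|=1.63456 >1
  x=-4.446: |R|=1.49573 >1
  x=-4.274: |R|=1.29277 >1
Interval (-4.0000, 0).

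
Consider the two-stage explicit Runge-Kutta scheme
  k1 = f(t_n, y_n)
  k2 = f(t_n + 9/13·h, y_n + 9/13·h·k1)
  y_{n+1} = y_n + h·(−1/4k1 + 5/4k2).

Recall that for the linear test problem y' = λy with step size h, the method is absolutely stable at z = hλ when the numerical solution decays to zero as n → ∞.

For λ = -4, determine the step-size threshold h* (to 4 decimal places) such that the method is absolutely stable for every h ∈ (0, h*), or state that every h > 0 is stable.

(-1.1556,0); λ=-4 ⇒ h* = (52/45)/4 = 0.2889.

On y'=λy, z=hλ:
  k1=λy_n ⇒ h·k1=z·y_n;  k2=λ(1+9/13z)y_n ⇒ h·k2=z(1+9/13z)y_n
  y_{n+1}/y_n = 1 − 1/4z + 5/4z(1+9/13z) = 1 + z + 45/52z²
  R(z) = 1 + z + 45/52z².

Need |R(x)|<1, x<0.
x=-0.33: |R|=0.7642
R=1: x+45/52x²=0 ⇒ x=−52/45=-1.1556; min R=1−1/(4·45/52)=0.7111>−1
Confirm numerically:
  x=-1.093: |R|=0.94083 <1
  x=-0.753: |R|=0.73768 <1
  x=-0.730: |R|=0.73116 <1
  x=-1.503: |R|=1.45191 >1
  x=-1.474: |R|=1.40620 >1
  x=-1.211: |R|=1.05810 >1
Interval (-1.1556, 0).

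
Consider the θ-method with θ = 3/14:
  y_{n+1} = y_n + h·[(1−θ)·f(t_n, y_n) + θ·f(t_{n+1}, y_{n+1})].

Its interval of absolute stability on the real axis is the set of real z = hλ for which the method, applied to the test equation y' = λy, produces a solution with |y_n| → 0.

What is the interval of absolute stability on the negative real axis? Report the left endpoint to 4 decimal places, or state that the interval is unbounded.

z∈(-3.5000,0).

On y'=λy, z=hλ:
  y_{n+1} = y_n + z·[11/14·y_n + 3/14·y_{n+1}] ⇒ (1 − 3/14z)y_{n+1} = (1 + 11/14z)y_n
  R(z) = (1 + 11/14z)/(1 − 3/14z).

Find x<0 with |R(x)|<1.
x=-0.33: |R|=0.6918
R=−1: 1+11/14x = −1+3/14x ⇒ -4/7x=2 ⇒ x=2/(-4/7)=-3.5000
Confirm numerically:
  x=-3.451: |R|=0.98390 <1
  x=-2.608: |R|=0.67302 <1
  x=-1.916: |R|=0.35831 <1
  x=-3.792: |R|=1.09206 >1
  x=-3.650: |R|=1.04810 >1
So |R|<1 on (-3.5000, 0).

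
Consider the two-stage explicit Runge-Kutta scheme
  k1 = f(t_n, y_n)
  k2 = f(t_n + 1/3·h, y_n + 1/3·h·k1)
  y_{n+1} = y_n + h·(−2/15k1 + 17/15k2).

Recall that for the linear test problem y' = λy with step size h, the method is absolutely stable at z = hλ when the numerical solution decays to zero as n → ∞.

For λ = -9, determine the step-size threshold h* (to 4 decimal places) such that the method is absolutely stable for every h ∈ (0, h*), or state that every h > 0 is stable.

(-2.6471,0); λ=-9 ⇒ h* = (45/17)/9 = 0.2941.

Set f=λy, z=hλ:
  k1=λy_n ⇒ h·k1=z·y_n;  k2=λ(1+1/3z)y_n ⇒ h·k2=z(1+1/3z)y_n
  y_{n+1}/y_n = 1 − 2/15z + 17/15z(1+1/3z) = 1 + z + 17/45z²
  R(z) = 1 + z + 17/45z².

Solve |R(x)|<1 on ℝ⁻.
x=-1.57: |R|=0.3612
R=1: x+17/45x²=0 ⇒ x=−45/17=-2.6471; min R=1−1/(4·17/45)=0.3382>−1
Confirm numerically:
  x=-2.351: |R|=0.73705 <1
  x=-2.116: |R|=0.57548 <1
  x=-1.875: |R|=0.45312 <1
  x=-3.102: |R|=1.53313 >1
  x=-2.898: |R|=1.27473 >1
  x=-2.694: |R|=1.04777 >1
Interval (-2.6471, 0).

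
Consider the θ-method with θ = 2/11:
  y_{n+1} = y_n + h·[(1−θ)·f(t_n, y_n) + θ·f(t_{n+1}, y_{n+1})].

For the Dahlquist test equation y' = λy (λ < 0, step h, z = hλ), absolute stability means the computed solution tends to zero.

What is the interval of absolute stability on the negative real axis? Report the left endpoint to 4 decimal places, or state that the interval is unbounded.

z∈(-3.1429,0).

Test eqn y'=λy, z=hλ:
  y_{n+1} = y_n + z·[9/11·y_n + 2/11·y_{n+1}] ⇒ (1 − 2/11z)y_{n+1} = (1 + 9/11z)y_n
  ⇒ R(z) = (1 + 9/11z)/(1 − 2/11z).

Need |R(x)|<1, x<0.
x=-0.58: |R|=0.4753
R=−1: 1+9/11x = −1+2/11x ⇒ -7/11x=2 ⇒ x=2/(-7/11)=-3.1429
Confirm numerically:
  x=-2.810: |R|=0.85981 <1
  x=-2.416: |R|=0.67863 <1
  x=-2.300: |R|=0.62179 <1
  x=-2.255: |R|=0.59929 <1
  x=-3.623: |R|=1.18420 >1
  x=-3.582: |R|=1.16924 >1
  x=-3.547: |R|=1.15635 >1
So |R|<1 on (-3.1429, 0).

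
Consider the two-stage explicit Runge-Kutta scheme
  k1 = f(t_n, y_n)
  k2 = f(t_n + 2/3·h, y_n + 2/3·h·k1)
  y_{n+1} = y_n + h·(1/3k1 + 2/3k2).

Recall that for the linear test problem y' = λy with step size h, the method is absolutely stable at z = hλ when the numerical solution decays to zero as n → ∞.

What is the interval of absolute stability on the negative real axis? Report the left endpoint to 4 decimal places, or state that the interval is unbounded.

(-2.2500, 0).

With y'=λy (z=hλ):
  k1=λy_n ⇒ h·k1=z·y_n;  k2=λ(1+2/3z)y_n ⇒ h·k2=z(1+2/3z)y_n
  y_{n+1}/y_n = 1 + 1/3z + 2/3z(1+2/3z) = 1 + z + 4/9z²
  ⇒ R(z) = 1 + z + 4/9z².

Boundary: |R(x)|=1, x<0.
x=-0.3: |R|=0.7400
R=1: x+4/9x²=0 ⇒ x=−9/4=-2.2500; min R=1−1/(4·4/9)=0.4375>−1
Confirm numerically:
  x=-2.037: |R|=0.80716 <1
  x=-1.607: |R|=0.54076 <1
  x=-1.473: |R|=0.49132 <1
  x=-2.756: |R|=1.61979 >1
  x=-2.567: |R|=1.36166 >1
  x=-2.275: |R|=1.02528 >1
So |R|<1 on (-2.2500, 0).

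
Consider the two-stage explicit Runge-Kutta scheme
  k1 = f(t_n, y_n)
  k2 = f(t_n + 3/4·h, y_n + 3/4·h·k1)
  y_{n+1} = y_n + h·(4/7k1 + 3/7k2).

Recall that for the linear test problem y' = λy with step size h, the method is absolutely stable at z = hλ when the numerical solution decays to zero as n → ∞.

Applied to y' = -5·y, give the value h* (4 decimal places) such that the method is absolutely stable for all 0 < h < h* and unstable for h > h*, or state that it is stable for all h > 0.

(-3.1111,0); λ=-5 ⇒ h* = (28/9)/5 = 0.6222.

On y'=λy, z=hλ:
  k1=λy_n ⇒ h·k1=z·y_n;  k2=λ(1+3/4z)y_n ⇒ h·k2=z(1+3/4z)y_n
  y_{n+1}/y_n = 1 + 4/7z + 3/7z(1+3/4z) = 1 + z + 9/28z²
  so R(z) = 1 + z + 9/28z².

Find x<0 with |R(x)|<1.
x=-0.4: |R|=0.6514
R=1: x+9/28x²=0 ⇒ x=−28/9=-3.1111; min R=1−1/(4·9/28)=0.2222>−1
Confirm numerically:
  x=-2.602: |R|=0.57420 <1
  x=-2.557: |R|=0.54458 <1
  x=-2.071: |R|=0.30762 <1
  x=-1.940: |R|=0.26973 <1
  x=-3.520: |R|=1.46263 >1
  x=-3.434: |R|=1.35640 >1
  x=-3.311: |R|=1.21273 >1
Interval (-3.1111, 0).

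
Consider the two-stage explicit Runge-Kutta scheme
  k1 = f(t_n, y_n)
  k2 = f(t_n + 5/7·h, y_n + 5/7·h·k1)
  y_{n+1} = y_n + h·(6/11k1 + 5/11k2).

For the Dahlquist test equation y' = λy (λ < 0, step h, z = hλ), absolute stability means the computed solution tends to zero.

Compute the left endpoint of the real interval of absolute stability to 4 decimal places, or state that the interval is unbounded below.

On y'=λy, z=hλ:
  k1=λy_n ⇒ h·k1=z·y_n;  k2=λ(1+5/7z)y_n ⇒ h·k2=z(1+5/7z)y_n
  y_{n+1}/y_n = 1 + 6/11z + 5/11z(1+5/7z) = 1 + z + 25/77z²
  R(z) = 1 + z + 25/77z².

Boundary: |R(x)|=1, x<0.
x=-1.63: |R|=0.2326
R=1: x+25/77x²=0 ⇒ x=−77/25=-3.0800; min R=1−1/(4·25/77)=0.2300>−1
Confirm numerically:
  x=-2.433: |R|=0.48891 <1
  x=-1.899: |R|=0.27184 <1
  x=-1.462: |R|=0.23198 <1
  x=-3.124: |R|=1.04463 >1
  x=-3.111: |R|=1.03131 >1
Stable set (-3.0800, 0).

z* = -3.0800.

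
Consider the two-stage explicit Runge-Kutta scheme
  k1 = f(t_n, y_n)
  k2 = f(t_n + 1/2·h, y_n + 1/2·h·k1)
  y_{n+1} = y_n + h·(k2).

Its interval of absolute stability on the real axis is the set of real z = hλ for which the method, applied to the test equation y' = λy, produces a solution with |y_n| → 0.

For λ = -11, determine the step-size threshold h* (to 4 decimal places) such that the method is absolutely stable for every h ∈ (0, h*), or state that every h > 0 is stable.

Set f=λy, z=hλ:
  k1=λy_n ⇒ h·k1=z·y_n;  k2=λ(1+1/2z)y_n ⇒ h·k2=z(1+1/2z)y_n
  y_{n+1}/y_n = 1 + z(1+1/2z) = 1 + z + 1/2z²
  ⇒ R(z) = 1 + z + 1/2z².

Need |R(x)|<1, x<0.
x=-1.78: |R|=0.8042
R=1: x+1/2x²=0 ⇒ x=−2=-2.0000; min R=1−1/(4·1/2)=0.5000>−1
Confirm numerically:
  x=-1.847: |R|=0.85870 <1
  x=-1.164: |R|=0.51345 <1
  x=-0.909: |R|=0.50414 <1
  x=-2.579: |R|=1.74662 >1
  x=-2.448: |R|=1.54835 >1
  x=-2.063: |R|=1.06498 >1
So |R|<1 on (-2.0000, 0).

(-2.0000,0); λ=-11 ⇒ h* = (2)/11 = 0.1818.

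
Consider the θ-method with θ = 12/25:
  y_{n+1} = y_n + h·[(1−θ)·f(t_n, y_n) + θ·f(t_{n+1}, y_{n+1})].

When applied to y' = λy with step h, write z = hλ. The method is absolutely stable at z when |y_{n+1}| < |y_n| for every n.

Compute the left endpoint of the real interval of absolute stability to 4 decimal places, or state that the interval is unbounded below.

With y'=λy (z=hλ):
  y_{n+1} = y_n + z·[13/25·y_n + 12/25·y_{n+1}] ⇒ (1 − 12/25z)y_{n+1} = (1 + 13/25z)y_n
  R(z) = (1 + 13/25z)/(1 − 12/25z).

Need |R(x)|<1, x<0.
x=-0.53: |R|=0.5775
R=−1: 1+13/25x = −1+12/25x ⇒ -1/25x=2 ⇒ x=2/(-1/25)=-50.0000
Confirm numerically:
  x=-49.860: |R|=0.99978 <1
  x=-48.440: |R|=0.99743 <1
  x=-27.119: |R|=0.93471 <1
  x=-50.555: |R|=1.00088 >1
  x=-50.494: |R|=1.00078 >1
  x=-50.273: |R|=1.00043 >1
So |R|<1 on (-50.0000, 0).

z* = -50.0000.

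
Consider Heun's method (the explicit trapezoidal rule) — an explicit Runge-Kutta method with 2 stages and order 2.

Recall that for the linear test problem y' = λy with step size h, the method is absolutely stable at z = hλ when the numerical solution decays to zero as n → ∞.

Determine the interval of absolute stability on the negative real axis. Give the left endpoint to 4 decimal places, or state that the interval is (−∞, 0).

z∈(-2.0000,0).

With y'=λy (z=hλ):
  order 2, 2-stage ⇒ R(z)=1+z+z^2/2
  (e.g. R(-0.44)=0.65680, |R|=0.65680)

Need |R(x)|<1, x<0.
x=-0.44: |R|=0.6568
|R(-1.91)|=0.9140 |R(-1.53)|=0.6404 |R(-1.03)|=0.5005
Bisect:
  x_lo=-2.3618 |R|=1.4273  x_hi=-0.1122 |R|=0.8941
  mid=-1.23700 |R|=0.52809 →hi
  mid=-1.79942 |R|=0.81954 →hi
  mid=-2.08063 |R|=1.08388 →lo
  mid=-1.94002 |R|=0.94182 →hi
  mid=-2.01032 |R|=1.01038 →lo
  mid=-1.97517 |R|=0.97548 →hi
  mid=-1.99275 |R|=0.99278 →hi
  mid=-2.00154 |R|=1.00154 →lo
  mid=-1.99714 |R|=0.99715 →hi
  mid=-1.99934 |R|=0.99934 →hi
  ...
  [-2.00003,-1.99989] ⇒ x*=-2.0000
So |R|<1 on (-2.0000, 0).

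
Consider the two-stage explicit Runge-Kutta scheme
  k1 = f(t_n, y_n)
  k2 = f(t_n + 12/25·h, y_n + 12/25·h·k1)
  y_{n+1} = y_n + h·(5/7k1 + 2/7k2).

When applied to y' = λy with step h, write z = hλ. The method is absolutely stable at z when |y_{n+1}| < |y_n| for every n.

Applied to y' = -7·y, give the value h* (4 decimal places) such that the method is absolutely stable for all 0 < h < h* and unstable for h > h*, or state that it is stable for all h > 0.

(-7.2917,0); λ=-7 ⇒ h* = (175/24)/7 = 1.0417.

With y'=λy (z=hλ):
  k1=λy_n ⇒ h·k1=z·y_n;  k2=λ(1+12/25z)y_n ⇒ h·k2=z(1+12/25z)y_n
  y_{n+1}/y_n = 1 + 5/7z + 2/7z(1+12/25z) = 1 + z + 24/175z²
  R(z) = 1 + z + 24/175z².

Find x<0 with |R(x)|<1.
x=-1.41: |R|=0.1373
R=1: x+24/175x²=0 ⇒ x=−175/24=-7.2917; min R=1−1/(4·24/175)=-0.8229>−1
Confirm numerically:
  x=-6.992: |R|=0.71265 <1
  x=-6.300: |R|=0.14320 <1
  x=-5.558: |R|=0.32147 <1
  x=-7.696: |R|=1.42675 >1
  x=-7.330: |R|=1.03853 >1
Interval (-7.2917, 0).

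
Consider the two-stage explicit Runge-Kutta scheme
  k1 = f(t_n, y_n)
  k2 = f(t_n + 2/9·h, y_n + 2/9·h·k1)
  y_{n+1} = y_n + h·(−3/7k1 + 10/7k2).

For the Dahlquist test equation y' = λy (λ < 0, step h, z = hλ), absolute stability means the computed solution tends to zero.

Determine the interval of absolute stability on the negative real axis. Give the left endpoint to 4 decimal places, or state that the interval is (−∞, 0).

z∈(-3.1500,0).

On y'=λy, z=hλ:
  k1=λy_n ⇒ h·k1=z·y_n;  k2=λ(1+2/9z)y_n ⇒ h·k2=z(1+2/9z)y_n
  y_{n+1}/y_n = 1 − 3/7z + 10/7z(1+2/9z) = 1 + z + 20/63z²
  Hence R(z) = 1 + z + 20/63z².

Solve |R(x)|<1 on ℝ⁻.
x=-1.25: |R|=0.2460
R=1: x+20/63x²=0 ⇒ x=−63/20=-3.1500; min R=1−1/(4·20/63)=0.2125>−1
Confirm numerically:
  x=-2.984: |R|=0.84275 <1
  x=-2.724: |R|=0.63161 <1
  x=-1.761: |R|=0.22348 <1
  x=-3.702: |R|=1.64873 >1
  x=-3.263: |R|=1.11705 >1
Interval (-3.1500, 0).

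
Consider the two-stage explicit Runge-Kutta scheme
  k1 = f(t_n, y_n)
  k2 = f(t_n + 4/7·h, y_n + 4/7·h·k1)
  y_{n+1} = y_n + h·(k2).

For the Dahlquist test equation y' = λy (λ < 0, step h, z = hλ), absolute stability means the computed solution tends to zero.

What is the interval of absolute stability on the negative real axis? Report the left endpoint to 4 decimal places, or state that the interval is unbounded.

(-1.7500, 0).

Set f=λy, z=hλ:
  k1=λy_n ⇒ h·k1=z·y_n;  k2=λ(1+4/7z)y_n ⇒ h·k2=z(1+4/7z)y_n
  y_{n+1}/y_n = 1 + z(1+4/7z) = 1 + z + 4/7z²
  R(z) = 1 + z + 4/7z².

Need |R(x)|<1, x<0.
x=-0.64: |R|=0.5941
R=1: x+4/7x²=0 ⇒ x=−7/4=-1.7500; min R=1−1/(4·4/7)=0.5625>−1
Confirm numerically:
  x=-1.122: |R|=0.59736 <1
  x=-0.861: |R|=0.56261 <1
  x=-0.765: |R|=0.56941 <1
  x=-2.238: |R|=1.62408 >1
  x=-1.819: |R|=1.07172 >1
Stable set (-1.7500, 0).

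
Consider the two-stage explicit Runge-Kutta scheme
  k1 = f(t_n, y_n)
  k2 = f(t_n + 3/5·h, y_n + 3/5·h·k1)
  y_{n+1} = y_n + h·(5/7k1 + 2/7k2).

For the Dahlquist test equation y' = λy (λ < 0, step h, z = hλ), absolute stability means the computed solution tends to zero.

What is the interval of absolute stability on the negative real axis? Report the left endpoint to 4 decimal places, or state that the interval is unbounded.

On y'=λy, z=hλ:
  k1=λy_n ⇒ h·k1=z·y_n;  k2=λ(1+3/5z)y_n ⇒ h·k2=z(1+3/5z)y_n
  y_{n+1}/y_n = 1 + 5/7z + 2/7z(1+3/5z) = 1 + z + 6/35z²
  Hence R(z) = 1 + z + 6/35z².

Boundary: |R(x)|=1, x<0.
x=-0.4: |R|=0.6274
R=1: x+6/35x²=0 ⇒ x=−35/6=-5.8333; min R=1−1/(4·6/35)=-0.4583>−1
Confirm numerically:
  x=-5.624: |R|=0.79818 <1
  x=-4.376: |R|=0.09325 <1
  x=-3.234: |R|=0.44107 <1
  x=-3.221: |R|=0.44246 <1
  x=-6.427: |R|=1.65408 >1
  x=-6.225: |R|=1.41796 >1
Stable set (-5.8333, 0).

(-5.8333, 0).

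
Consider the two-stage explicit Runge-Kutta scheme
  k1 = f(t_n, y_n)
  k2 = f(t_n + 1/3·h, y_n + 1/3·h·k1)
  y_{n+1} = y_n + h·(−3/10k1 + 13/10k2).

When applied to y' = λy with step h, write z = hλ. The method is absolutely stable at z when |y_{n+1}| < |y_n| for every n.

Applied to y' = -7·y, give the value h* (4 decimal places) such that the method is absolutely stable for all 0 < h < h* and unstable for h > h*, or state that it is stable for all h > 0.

With y'=λy (z=hλ):
  k1=λy_n ⇒ h·k1=z·y_n;  k2=λ(1+1/3z)y_n ⇒ h·k2=z(1+1/3z)y_n
  y_{n+1}/y_n = 1 − 3/10z + 13/10z(1+1/3z) = 1 + z + 13/30z²
  so R(z) = 1 + z + 13/30z².

Find x<0 with |R(x)|<1.
x=-0.85: |R|=0.4631
R=1: x+13/30x²=0 ⇒ x=−30/13=-2.3077; min R=1−1/(4·13/30)=0.4231>−1
Confirm numerically:
  x=-2.191: |R|=0.88921 <1
  x=-1.346: |R|=0.43908 <1
  x=-1.053: |R|=0.42748 <1
  x=-2.619: |R|=1.35330 >1
  x=-2.401: |R|=1.09708 >1
Stable set (-2.3077, 0).

(-2.3077,0); λ=-7 ⇒ h* = (30/13)/7 = 0.3297.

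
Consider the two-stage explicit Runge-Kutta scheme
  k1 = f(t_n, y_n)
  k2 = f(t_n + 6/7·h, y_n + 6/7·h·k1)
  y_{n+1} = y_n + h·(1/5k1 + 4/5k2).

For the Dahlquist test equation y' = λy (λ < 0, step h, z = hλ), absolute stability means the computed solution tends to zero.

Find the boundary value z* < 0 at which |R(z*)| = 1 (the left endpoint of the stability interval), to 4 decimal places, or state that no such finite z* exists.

z* = -1.4583.

With y'=λy (z=hλ):
  k1=λy_n ⇒ h·k1=z·y_n;  k2=λ(1+6/7z)y_n ⇒ h·k2=z(1+6/7z)y_n
  y_{n+1}/y_n = 1 + 1/5z + 4/5z(1+6/7z) = 1 + z + 24/35z²
  R(z) = 1 + z + 24/35z².

Find x<0 with |R(x)|<1.
x=-1.01: |R|=0.6895
R=1: x+24/35x²=0 ⇒ x=−35/24=-1.4583; min R=1−1/(4·24/35)=0.6354>−1
Confirm numerically:
  x=-1.307: |R|=0.86437 <1
  x=-1.255: |R|=0.82502 <1
  x=-1.030: |R|=0.69747 <1
  x=-0.794: |R|=0.63830 <1
  x=-2.018: |R|=1.77445 >1
  x=-1.738: |R|=1.33330 >1
  x=-1.523: |R|=1.06753 >1
Stable set (-1.4583, 0).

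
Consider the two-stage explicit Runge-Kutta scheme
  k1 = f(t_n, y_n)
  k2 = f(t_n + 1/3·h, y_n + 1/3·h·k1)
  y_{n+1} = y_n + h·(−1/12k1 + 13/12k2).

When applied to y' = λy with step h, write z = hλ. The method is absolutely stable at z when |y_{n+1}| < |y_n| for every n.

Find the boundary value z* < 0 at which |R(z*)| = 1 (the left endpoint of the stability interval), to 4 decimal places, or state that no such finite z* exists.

z* = -2.7692.

With y'=λy (z=hλ):
  k1=λy_n ⇒ h·k1=z·y_n;  k2=λ(1+1/3z)y_n ⇒ h·k2=z(1+1/3z)y_n
  y_{n+1}/y_n = 1 − 1/12z + 13/12z(1+1/3z) = 1 + z + 13/36z²
  R(z) = 1 + z + 13/36z².

Solve |R(x)|<1 on ℝ⁻.
x=-0.44: |R|=0.6299
R=1: x+13/36x²=0 ⇒ x=−36/13=-2.7692; min R=1−1/(4·13/36)=0.3077>−1
Confirm numerically:
  x=-1.836: |R|=0.38127 <1
  x=-1.384: |R|=0.30769 <1
  x=-1.174: |R|=0.32371 <1
  x=-3.209: |R|=1.50961 >1
  x=-3.201: |R|=1.49909 >1
Interval (-2.7692, 0).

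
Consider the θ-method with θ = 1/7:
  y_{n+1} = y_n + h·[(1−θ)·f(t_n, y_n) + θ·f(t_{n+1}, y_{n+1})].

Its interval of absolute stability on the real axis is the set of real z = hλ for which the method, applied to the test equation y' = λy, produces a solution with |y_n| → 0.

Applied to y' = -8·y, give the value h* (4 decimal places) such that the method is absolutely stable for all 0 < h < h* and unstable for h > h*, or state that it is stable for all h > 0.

On y'=λy, z=hλ:
  y_{n+1} = y_n + z·[6/7·y_n + 1/7·y_{n+1}] ⇒ (1 − 1/7z)y_{n+1} = (1 + 6/7z)y_n
  ⇒ R(z) = (1 + 6/7z)/(1 − 1/7z).

Solve |R(x)|<1 on ℝ⁻.
x=-1.57: |R|=0.2824
R=−1: 1+6/7x = −1+1/7x ⇒ -5/7x=2 ⇒ x=2/(-5/7)=-2.8000
Confirm numerically:
  x=-2.749: |R|=0.97384 <1
  x=-2.712: |R|=0.95470 <1
  x=-2.593: |R|=0.89211 <1
  x=-2.019: |R|=0.56703 <1
  x=-2.894: |R|=1.04750 >1
  x=-2.855: |R|=1.02790 >1
Stable set (-2.8000, 0).

(-2.8000,0); λ=-8 ⇒ h* = (14/5)/8 = 0.3500.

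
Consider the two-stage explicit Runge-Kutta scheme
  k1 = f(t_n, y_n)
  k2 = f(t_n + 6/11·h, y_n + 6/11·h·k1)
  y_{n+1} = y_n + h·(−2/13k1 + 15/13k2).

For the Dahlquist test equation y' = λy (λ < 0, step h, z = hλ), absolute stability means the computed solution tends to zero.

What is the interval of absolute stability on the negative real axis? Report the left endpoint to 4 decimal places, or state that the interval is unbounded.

With y'=λy (z=hλ):
  k1=λy_n ⇒ h·k1=z·y_n;  k2=λ(1+6/11z)y_n ⇒ h·k2=z(1+6/11z)y_n
  y_{n+1}/y_n = 1 − 2/13z + 15/13z(1+6/11z) = 1 + z + 90/143z²
  R(z) = 1 + z + 90/143z².

Solve |R(x)|<1 on ℝ⁻.
x=-1.04: |R|=0.6407
R=1: x+90/143x²=0 ⇒ x=−143/90=-1.5889; min R=1−1/(4·90/143)=0.6028>−1
Confirm numerically:
  x=-1.504: |R|=0.91965 <1
  x=-1.350: |R|=0.79703 <1
  x=-0.773: |R|=0.60307 <1
  x=-0.691: |R|=0.60951 <1
  x=-2.095: |R|=1.66732 >1
  x=-1.932: |R|=1.41720 >1
So |R|<1 on (-1.5889, 0).

(-1.5889, 0).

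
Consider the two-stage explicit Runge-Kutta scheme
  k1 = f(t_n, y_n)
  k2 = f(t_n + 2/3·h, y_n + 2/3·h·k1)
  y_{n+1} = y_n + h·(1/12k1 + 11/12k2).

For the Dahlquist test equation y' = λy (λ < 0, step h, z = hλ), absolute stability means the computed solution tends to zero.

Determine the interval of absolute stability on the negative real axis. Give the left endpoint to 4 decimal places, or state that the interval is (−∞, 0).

(-1.6364, 0).

With y'=λy (z=hλ):
  k1=λy_n ⇒ h·k1=z·y_n;  k2=λ(1+2/3z)y_n ⇒ h·k2=z(1+2/3z)y_n
  y_{n+1}/y_n = 1 + 1/12z + 11/12z(1+2/3z) = 1 + z + 11/18z²
  R(z) = 1 + z + 11/18z².

Find x<0 with |R(x)|<1.
x=-0.84: |R|=0.5912
R=1: x+11/18x²=0 ⇒ x=−18/11=-1.6364; min R=1−1/(4·11/18)=0.5909>−1
Confirm numerically:
  x=-1.351: |R|=0.76440 <1
  x=-1.236: |R|=0.69759 <1
  x=-0.856: |R|=0.59178 <1
  x=-2.071: |R|=1.55008 >1
  x=-1.843: |R|=1.23273 >1
  x=-1.670: |R|=1.03433 >1
Stable set (-1.6364, 0).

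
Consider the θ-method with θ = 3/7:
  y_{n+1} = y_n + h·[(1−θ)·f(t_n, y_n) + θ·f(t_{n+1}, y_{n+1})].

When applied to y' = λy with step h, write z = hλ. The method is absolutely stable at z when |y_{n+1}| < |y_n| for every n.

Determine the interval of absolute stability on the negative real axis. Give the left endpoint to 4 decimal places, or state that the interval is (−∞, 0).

With y'=λy (z=hλ):
  y_{n+1} = y_n + z·[4/7·y_n + 3/7·y_{n+1}] ⇒ (1 − 3/7z)y_{n+1} = (1 + 4/7z)y_n
  R(z) = (1 + 4/7z)/(1 − 3/7z).

Need |R(x)|<1, x<0.
x=-0.91: |R|=0.3453
R=−1: 1+4/7x = −1+3/7x ⇒ -1/7x=2 ⇒ x=2/(-1/7)=-14.0000
Confirm numerically:
  x=-11.929: |R|=0.95160 <1
  x=-11.668: |R|=0.94448 <1
  x=-9.461: |R|=0.87172 <1
  x=-5.690: |R|=0.65476 <1
  x=-14.395: |R|=1.00787 >1
  x=-14.233: |R|=1.00469 >1
Interval (-14.0000, 0).

(-14.0000, 0).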